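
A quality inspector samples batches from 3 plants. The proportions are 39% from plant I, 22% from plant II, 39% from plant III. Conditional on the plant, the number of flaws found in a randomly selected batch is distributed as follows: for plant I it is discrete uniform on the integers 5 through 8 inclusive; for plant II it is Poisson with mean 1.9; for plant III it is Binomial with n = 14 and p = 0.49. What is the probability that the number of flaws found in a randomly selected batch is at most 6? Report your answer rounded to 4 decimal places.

Conditional on each plant, P(X ≤ 6): I: 0.5; II: 0.996554; III: 0.424859.
By total probability, P(X ≤ 6) = 0.39·0.5 + 0.22·0.996554 + 0.39·0.424859 = 0.579937.

0.5799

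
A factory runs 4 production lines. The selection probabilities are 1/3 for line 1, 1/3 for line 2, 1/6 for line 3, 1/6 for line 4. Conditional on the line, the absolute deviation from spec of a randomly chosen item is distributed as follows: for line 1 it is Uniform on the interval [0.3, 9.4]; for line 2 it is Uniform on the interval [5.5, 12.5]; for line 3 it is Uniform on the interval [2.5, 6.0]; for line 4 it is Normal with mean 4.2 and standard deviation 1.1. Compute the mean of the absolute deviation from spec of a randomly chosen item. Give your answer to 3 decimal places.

6.025

Component means — 1: 4.85; 2: 9; 3: 4.25; 4: 4.2.
E[X] = 0.333333·4.85 + 0.333333·9 + 0.166667·4.25 + 0.166667·4.2 = 6.025.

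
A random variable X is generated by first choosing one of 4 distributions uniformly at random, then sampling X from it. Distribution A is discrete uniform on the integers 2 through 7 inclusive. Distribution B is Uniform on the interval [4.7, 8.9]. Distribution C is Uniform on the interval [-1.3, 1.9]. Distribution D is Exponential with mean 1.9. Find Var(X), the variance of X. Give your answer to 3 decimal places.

Per component, A: μ=4.5, E[X²]=23.1667; B: μ=6.8, E[X²]=47.71; C: μ=0.3, E[X²]=0.943333; D: μ=1.9, E[X²]=7.22.
E[X] = 0.25·4.5 + 0.25·6.8 + 0.25·0.3 + 0.25·1.9 = 3.375.
E[X²] = 0.25·23.1667 + 0.25·47.71 + 0.25·0.943333 + 0.25·7.22 = 19.76.
Var(X) = E[X²] − (E[X])² = 19.76 − 11.3906 = 8.36938.

8.369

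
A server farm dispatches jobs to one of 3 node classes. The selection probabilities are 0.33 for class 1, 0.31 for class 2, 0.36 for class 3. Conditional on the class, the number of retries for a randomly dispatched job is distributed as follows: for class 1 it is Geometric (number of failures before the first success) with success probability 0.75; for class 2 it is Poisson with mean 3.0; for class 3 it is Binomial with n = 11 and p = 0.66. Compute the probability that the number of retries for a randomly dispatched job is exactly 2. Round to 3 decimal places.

0.085

Conditional on each class, P(X = 2): 1: 0.046875; 2: 0.224042; 3: 0.00145466.
By total probability, P(X = 2) = 0.33·0.046875 + 0.31·0.224042 + 0.36·0.00145466 = 0.0854454.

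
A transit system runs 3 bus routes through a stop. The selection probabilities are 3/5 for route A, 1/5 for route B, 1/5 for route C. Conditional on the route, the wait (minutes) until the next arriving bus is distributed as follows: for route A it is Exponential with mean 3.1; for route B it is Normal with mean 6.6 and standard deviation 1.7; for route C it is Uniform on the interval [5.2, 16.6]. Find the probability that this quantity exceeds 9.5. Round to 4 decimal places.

Conditional on each route, P(X > 9.5): A: 0.0466764; B: 0.044015; C: 0.622807.
By total probability, P(X > 9.5) = 0.6·0.0466764 + 0.2·0.044015 + 0.2·0.622807 = 0.16137.

0.1614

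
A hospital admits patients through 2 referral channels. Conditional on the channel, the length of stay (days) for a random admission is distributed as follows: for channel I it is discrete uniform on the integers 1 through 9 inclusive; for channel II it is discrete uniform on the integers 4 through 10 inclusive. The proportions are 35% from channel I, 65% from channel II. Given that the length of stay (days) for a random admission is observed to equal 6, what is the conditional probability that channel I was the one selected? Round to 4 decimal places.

0.2952

Likelihoods P(X=6 | ·): I: 0.111111; II: 0.142857.
Posterior ∝ prior × likelihood. Numerator for I: 0.35·0.111111 = 0.0388889.
Normalizing constant: 0.35·0.111111 + 0.65·0.142857 = 0.131746.
P(I | observation) = 0.0388889 / 0.131746 = 0.295181.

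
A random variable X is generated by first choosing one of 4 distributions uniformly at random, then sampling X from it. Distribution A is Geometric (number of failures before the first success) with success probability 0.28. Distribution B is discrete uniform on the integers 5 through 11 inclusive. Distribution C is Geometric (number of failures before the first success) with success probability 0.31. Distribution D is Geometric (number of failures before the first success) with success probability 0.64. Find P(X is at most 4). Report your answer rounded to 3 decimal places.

Conditional on each component, P(X ≤ 4): A: 0.806508; B: 0; C: 0.843597; D: 0.993953.
By total probability, P(X ≤ 4) = 0.25·0.806508 + 0.25·0 + 0.25·0.843597 + 0.25·0.993953 = 0.661015.

0.661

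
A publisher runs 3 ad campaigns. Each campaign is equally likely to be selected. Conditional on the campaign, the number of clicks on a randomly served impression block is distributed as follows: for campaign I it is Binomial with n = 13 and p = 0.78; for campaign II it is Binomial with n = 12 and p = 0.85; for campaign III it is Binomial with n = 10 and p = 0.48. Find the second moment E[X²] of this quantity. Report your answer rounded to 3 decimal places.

78.719

For each component E[X²] = Var + (mean)², giving I: 105.05; II: 105.57; III: 25.536.
Overall E[X²] = 0.333333·105.05 + 0.333333·105.57 + 0.333333·25.536 = 78.7188.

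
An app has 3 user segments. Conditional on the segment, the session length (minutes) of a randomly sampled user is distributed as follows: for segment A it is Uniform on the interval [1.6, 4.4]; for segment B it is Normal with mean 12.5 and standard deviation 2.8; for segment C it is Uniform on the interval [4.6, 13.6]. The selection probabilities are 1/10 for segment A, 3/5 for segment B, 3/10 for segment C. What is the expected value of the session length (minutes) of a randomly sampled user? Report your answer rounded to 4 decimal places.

10.5300

Component means — A: 3; B: 12.5; C: 9.1.
E[X] = 0.1·3 + 0.6·12.5 + 0.3·9.1 = 10.53.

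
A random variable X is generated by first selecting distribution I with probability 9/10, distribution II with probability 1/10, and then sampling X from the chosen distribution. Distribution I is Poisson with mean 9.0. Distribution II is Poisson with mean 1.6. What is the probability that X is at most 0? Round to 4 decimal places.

0.0203

Conditional on each component, P(X ≤ 0): I: 0.00012341; II: 0.201897.
By total probability, P(X ≤ 0) = 0.9·0.00012341 + 0.1·0.201897 = 0.0203007.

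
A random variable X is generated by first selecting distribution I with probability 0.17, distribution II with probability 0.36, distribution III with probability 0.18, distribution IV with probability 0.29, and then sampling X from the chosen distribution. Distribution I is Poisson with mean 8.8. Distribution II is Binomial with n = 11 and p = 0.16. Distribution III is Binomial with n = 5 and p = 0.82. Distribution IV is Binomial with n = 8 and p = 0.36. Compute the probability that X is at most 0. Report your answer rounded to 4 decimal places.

0.0611

Conditional on each component, P(X ≤ 0): I: 0.000150733; II: 0.146917; III: 0.000188957; IV: 0.0281475.
By total probability, P(X ≤ 0) = 0.17·0.000150733 + 0.36·0.146917 + 0.18·0.000188957 + 0.29·0.0281475 = 0.0611125.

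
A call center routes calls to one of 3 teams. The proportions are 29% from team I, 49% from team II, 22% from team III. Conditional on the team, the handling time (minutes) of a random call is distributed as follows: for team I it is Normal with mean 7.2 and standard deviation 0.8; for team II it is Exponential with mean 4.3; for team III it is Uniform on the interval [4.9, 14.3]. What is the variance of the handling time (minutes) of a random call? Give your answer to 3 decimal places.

15.456

Per component, I: μ=7.2, E[X²]=52.48; II: μ=4.3, E[X²]=36.98; III: μ=9.6, E[X²]=99.5233.
E[X] = 0.29·7.2 + 0.49·4.3 + 0.22·9.6 = 6.307.
E[X²] = 0.29·52.48 + 0.49·36.98 + 0.22·99.5233 = 55.2345.
Var(X) = E[X²] − (E[X])² = 55.2345 − 39.7782 = 15.4563.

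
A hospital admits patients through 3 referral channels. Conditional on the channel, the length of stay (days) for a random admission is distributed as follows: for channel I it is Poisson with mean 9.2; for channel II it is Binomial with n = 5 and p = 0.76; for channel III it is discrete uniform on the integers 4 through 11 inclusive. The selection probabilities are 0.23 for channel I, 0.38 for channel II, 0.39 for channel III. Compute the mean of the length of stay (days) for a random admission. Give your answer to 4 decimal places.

6.4850

Component means — I: 9.2; II: 3.8; III: 7.5.
E[X] = 0.23·9.2 + 0.38·3.8 + 0.39·7.5 = 6.485.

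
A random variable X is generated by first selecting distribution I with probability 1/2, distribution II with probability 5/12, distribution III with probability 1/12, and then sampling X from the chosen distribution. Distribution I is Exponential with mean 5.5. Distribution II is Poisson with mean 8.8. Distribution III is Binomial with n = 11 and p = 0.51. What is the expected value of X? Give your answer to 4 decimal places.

Component means — I: 5.5; II: 8.8; III: 5.61.
E[X] = 0.5·5.5 + 0.416667·8.8 + 0.0833333·5.61 = 6.88417.

6.8842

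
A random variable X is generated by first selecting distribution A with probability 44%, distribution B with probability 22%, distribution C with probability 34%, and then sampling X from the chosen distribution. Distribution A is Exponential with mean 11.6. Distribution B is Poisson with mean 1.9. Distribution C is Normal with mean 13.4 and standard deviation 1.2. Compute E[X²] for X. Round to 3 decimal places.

181.165

For each component E[X²] = Var + (mean)², giving A: 269.12; B: 5.51; C: 181.
Overall E[X²] = 0.44·269.12 + 0.22·5.51 + 0.34·181 = 181.165.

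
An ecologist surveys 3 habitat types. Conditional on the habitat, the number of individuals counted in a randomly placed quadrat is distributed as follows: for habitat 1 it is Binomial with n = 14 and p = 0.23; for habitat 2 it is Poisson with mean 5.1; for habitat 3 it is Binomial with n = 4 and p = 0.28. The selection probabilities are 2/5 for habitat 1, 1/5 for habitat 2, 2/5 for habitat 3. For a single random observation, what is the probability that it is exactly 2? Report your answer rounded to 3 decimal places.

Conditional on each habitat, P(X = 2): 1: 0.209115; 2: 0.0792882; 3: 0.243855.
By total probability, P(X = 2) = 0.4·0.209115 + 0.2·0.0792882 + 0.4·0.243855 = 0.197046.

0.197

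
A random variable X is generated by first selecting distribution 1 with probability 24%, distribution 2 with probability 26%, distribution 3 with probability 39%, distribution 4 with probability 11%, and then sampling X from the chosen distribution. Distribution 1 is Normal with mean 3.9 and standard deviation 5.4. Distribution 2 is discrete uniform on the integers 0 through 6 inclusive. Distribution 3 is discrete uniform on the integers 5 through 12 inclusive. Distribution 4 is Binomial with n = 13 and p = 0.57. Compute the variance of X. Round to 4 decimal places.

Per component, 1: μ=3.9, E[X²]=44.37; 2: μ=3, E[X²]=13; 3: μ=8.5, E[X²]=77.5; 4: μ=7.41, E[X²]=58.0944.
E[X] = 0.24·3.9 + 0.26·3 + 0.39·8.5 + 0.11·7.41 = 5.8461.
E[X²] = 0.24·44.37 + 0.26·13 + 0.39·77.5 + 0.11·58.0944 = 50.6442.
Var(X) = E[X²] − (E[X])² = 50.6442 − 34.1769 = 16.4673.

16.4673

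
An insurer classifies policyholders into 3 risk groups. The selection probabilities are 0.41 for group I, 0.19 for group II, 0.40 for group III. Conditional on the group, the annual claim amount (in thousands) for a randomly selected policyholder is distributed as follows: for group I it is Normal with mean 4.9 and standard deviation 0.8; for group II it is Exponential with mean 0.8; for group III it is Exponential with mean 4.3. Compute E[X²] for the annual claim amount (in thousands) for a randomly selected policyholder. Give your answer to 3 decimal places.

For each component E[X²] = Var + (mean)², giving I: 24.65; II: 1.28; III: 36.98.
Overall E[X²] = 0.41·24.65 + 0.19·1.28 + 0.4·36.98 = 25.1417.

25.142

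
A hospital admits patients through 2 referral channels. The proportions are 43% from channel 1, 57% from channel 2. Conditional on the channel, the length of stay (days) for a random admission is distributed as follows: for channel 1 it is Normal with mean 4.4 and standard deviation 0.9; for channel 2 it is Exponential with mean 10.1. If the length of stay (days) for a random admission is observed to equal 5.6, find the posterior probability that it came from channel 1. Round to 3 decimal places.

0.707

Likelihoods f(5.6 | ·): 1: 0.182233; 2: 0.0568698.
Posterior ∝ prior × likelihood. Numerator for 1: 0.43·0.182233 = 0.0783604.
Normalizing constant: 0.43·0.182233 + 0.57·0.0568698 = 0.110776.
P(1 | observation) = 0.0783604 / 0.110776 = 0.707376.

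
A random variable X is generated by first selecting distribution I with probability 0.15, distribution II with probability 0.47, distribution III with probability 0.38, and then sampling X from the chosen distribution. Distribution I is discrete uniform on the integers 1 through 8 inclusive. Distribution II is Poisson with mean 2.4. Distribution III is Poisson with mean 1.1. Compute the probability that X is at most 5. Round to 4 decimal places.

0.9266

Conditional on each component, P(X ≤ 5): I: 0.625; II: 0.964327; III: 0.999032.
By total probability, P(X ≤ 5) = 0.15·0.625 + 0.47·0.964327 + 0.38·0.999032 = 0.926616.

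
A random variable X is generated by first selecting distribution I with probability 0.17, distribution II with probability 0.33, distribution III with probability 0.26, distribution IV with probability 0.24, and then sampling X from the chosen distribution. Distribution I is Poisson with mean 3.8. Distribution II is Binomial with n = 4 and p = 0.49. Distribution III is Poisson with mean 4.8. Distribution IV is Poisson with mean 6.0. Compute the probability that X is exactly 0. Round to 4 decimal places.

Conditional on each component, P(X = 0): I: 0.0223708; II: 0.067652; III: 0.00822975; IV: 0.00247875.
By total probability, P(X = 0) = 0.17·0.0223708 + 0.33·0.067652 + 0.26·0.00822975 + 0.24·0.00247875 = 0.0288628.

0.0289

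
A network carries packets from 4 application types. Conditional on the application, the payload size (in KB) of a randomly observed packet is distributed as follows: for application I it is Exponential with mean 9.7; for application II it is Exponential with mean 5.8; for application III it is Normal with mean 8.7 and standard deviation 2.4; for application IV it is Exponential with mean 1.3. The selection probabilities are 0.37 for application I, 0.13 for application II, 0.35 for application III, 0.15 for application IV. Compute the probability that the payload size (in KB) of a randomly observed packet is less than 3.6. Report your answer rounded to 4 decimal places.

0.3213

Conditional on each application, P(X < 3.6): I: 0.310049; II: 0.462426; III: 0.0167933; IV: 0.93729.
By total probability, P(X < 3.6) = 0.37·0.310049 + 0.13·0.462426 + 0.35·0.0167933 + 0.15·0.93729 = 0.321305.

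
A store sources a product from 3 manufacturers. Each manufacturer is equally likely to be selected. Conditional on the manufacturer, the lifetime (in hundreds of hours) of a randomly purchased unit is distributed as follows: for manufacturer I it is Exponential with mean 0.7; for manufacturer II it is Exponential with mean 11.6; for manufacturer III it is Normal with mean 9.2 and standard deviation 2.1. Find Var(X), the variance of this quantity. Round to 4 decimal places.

Per component, I: μ=0.7, E[X²]=0.98; II: μ=11.6, E[X²]=269.12; III: μ=9.2, E[X²]=89.05.
E[X] = 0.333333·0.7 + 0.333333·11.6 + 0.333333·9.2 = 7.16667.
E[X²] = 0.333333·0.98 + 0.333333·269.12 + 0.333333·89.05 = 119.717.
Var(X) = E[X²] − (E[X])² = 119.717 − 51.3611 = 68.3556.

68.3556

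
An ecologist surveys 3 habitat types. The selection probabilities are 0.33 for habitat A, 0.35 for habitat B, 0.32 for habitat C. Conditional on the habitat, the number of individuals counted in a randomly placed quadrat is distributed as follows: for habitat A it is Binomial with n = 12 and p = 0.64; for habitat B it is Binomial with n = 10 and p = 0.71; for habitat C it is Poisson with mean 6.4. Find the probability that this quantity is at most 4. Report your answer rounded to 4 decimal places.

Conditional on each habitat, P(X ≤ 4): A: 0.0303799; B: 0.0403932; C: 0.23507.
By total probability, P(X ≤ 4) = 0.33·0.0303799 + 0.35·0.0403932 + 0.32·0.23507 = 0.0993854.

0.0994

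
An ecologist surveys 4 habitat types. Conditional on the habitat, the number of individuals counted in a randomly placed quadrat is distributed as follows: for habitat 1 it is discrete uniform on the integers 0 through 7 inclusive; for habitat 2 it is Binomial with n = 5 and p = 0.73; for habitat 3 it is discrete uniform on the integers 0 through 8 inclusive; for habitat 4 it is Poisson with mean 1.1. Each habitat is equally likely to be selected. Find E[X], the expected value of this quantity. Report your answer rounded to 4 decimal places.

Component means — 1: 3.5; 2: 3.65; 3: 4; 4: 1.1.
E[X] = 0.25·3.5 + 0.25·3.65 + 0.25·4 + 0.25·1.1 = 3.0625.

3.0625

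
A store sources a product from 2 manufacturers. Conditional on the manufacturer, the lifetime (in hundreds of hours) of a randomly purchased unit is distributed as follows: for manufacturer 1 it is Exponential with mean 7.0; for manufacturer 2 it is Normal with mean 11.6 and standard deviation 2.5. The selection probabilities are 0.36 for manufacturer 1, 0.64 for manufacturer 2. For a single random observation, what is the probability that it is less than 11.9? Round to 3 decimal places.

0.645

Conditional on each manufacturer, P(X < 11.9): 1: 0.817316; 2: 0.547758.
By total probability, P(X < 11.9) = 0.36·0.817316 + 0.64·0.547758 = 0.644799.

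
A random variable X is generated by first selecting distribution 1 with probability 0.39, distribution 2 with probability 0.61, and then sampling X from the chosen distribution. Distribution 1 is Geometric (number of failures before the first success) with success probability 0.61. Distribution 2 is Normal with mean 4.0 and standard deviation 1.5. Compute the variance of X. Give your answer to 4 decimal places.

4.4681

Per component, 1: μ=0.639344, E[X²]=1.45687; 2: μ=4, E[X²]=18.25.
E[X] = 0.39·0.639344 + 0.61·4 = 2.68934.
E[X²] = 0.39·1.45687 + 0.61·18.25 = 11.7007.
Var(X) = E[X²] − (E[X])² = 11.7007 − 7.23257 = 4.46811.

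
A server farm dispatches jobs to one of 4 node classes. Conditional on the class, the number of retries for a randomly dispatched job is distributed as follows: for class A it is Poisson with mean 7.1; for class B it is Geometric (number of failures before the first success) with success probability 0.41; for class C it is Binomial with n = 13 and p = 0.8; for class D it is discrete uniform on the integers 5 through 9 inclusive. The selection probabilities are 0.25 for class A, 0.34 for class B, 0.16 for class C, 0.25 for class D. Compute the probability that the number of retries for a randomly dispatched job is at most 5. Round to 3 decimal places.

Conditional on each class, P(X ≤ 5): A: 0.288119; B: 0.957819; C: 0.00124562; D: 0.2.
By total probability, P(X ≤ 5) = 0.25·0.288119 + 0.34·0.957819 + 0.16·0.00124562 + 0.25·0.2 = 0.447888.

0.448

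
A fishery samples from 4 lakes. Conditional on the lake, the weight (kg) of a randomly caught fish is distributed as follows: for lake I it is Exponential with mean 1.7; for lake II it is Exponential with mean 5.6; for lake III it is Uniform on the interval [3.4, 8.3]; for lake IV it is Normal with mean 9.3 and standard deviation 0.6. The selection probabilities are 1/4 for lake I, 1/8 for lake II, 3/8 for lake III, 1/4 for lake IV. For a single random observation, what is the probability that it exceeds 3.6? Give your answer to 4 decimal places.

Conditional on each lake, P(X > 3.6): I: 0.120314; II: 0.525788; III: 0.959184; IV: 1.
By total probability, P(X > 3.6) = 0.25·0.120314 + 0.125·0.525788 + 0.375·0.959184 + 0.25·1 = 0.705496.

0.7055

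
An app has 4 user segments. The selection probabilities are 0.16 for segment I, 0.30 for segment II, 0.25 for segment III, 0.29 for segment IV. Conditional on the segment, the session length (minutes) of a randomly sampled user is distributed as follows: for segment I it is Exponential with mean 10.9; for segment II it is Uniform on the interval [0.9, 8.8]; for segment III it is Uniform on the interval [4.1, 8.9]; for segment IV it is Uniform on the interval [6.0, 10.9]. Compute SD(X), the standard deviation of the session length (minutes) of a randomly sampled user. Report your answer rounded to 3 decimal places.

5.104

Per component, I: μ=10.9, E[X²]=237.62; II: μ=4.85, E[X²]=28.7233; III: μ=6.5, E[X²]=44.17; IV: μ=8.45, E[X²]=73.4033.
E[X] = 0.16·10.9 + 0.3·4.85 + 0.25·6.5 + 0.29·8.45 = 7.2745.
E[X²] = 0.16·237.62 + 0.3·28.7233 + 0.25·44.17 + 0.29·73.4033 = 78.9657.
Var(X) = E[X²] − (E[X])² = 78.9657 − 52.9184 = 26.0473.
SD(X) = √26.0473 = 5.10366.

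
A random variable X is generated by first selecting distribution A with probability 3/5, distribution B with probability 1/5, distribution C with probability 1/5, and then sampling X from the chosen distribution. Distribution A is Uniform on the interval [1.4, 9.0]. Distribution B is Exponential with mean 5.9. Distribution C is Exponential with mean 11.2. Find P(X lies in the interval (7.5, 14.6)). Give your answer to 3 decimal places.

Conditional on each component, P(7.5 < X < 14.6): A: 0.197368; B: 0.1963; C: 0.240331.
By total probability, P(7.5 < X < 14.6) = 0.6·0.197368 + 0.2·0.1963 + 0.2·0.240331 = 0.205747.

0.206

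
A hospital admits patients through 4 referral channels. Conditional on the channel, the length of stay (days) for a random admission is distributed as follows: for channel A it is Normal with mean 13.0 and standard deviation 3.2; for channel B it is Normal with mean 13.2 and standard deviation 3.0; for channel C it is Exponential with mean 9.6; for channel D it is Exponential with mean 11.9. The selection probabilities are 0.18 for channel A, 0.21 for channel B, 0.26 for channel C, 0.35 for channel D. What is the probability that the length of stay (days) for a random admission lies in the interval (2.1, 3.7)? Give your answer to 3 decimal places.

Conditional on each channel, P(2.1 < X < 3.7): A: 0.00149964; B: 0.000663185; C: 0.123355; D: 0.105454.
By total probability, P(2.1 < X < 3.7) = 0.18·0.00149964 + 0.21·0.000663185 + 0.26·0.123355 + 0.35·0.105454 = 0.0693906.

0.069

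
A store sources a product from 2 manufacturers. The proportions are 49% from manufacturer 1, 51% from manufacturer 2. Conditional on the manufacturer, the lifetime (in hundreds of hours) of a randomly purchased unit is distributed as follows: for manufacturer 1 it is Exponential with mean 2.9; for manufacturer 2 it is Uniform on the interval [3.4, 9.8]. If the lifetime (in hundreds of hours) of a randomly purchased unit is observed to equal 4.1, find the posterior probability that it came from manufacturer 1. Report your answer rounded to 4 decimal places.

0.3402

Likelihoods f(4.1 | ·): 1: 0.0838686; 2: 0.15625.
Posterior ∝ prior × likelihood. Numerator for 1: 0.49·0.0838686 = 0.0410956.
Normalizing constant: 0.49·0.0838686 + 0.51·0.15625 = 0.120783.
P(1 | observation) = 0.0410956 / 0.120783 = 0.340243.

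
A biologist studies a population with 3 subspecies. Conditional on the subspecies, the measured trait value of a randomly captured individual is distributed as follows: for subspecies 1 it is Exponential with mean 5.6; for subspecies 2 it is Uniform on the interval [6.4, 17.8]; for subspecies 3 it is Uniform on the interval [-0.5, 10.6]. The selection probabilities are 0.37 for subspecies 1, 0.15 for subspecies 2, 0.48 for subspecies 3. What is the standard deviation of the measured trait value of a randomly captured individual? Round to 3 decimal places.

Per component, 1: μ=5.6, E[X²]=62.72; 2: μ=12.1, E[X²]=157.24; 3: μ=5.05, E[X²]=35.77.
E[X] = 0.37·5.6 + 0.15·12.1 + 0.48·5.05 = 6.311.
E[X²] = 0.37·62.72 + 0.15·157.24 + 0.48·35.77 = 63.962.
Var(X) = E[X²] − (E[X])² = 63.962 − 39.8287 = 24.1333.
SD(X) = √24.1333 = 4.91256.

4.913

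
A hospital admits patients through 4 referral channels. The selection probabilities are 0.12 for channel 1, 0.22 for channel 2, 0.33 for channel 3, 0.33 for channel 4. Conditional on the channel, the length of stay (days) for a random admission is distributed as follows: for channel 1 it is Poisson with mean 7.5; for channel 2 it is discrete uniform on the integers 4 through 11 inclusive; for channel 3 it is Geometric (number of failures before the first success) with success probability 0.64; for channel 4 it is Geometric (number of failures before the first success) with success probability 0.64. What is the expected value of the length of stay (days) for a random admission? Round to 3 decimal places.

Component means — 1: 7.5; 2: 7.5; 3: 0.5625; 4: 0.5625.
E[X] = 0.12·7.5 + 0.22·7.5 + 0.33·0.5625 + 0.33·0.5625 = 2.92125.

2.921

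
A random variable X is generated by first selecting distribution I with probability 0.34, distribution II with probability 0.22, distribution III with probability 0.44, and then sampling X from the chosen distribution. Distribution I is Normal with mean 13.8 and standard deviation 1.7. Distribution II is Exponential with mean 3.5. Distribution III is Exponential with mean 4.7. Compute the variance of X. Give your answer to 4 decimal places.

Per component, I: μ=13.8, E[X²]=193.33; II: μ=3.5, E[X²]=24.5; III: μ=4.7, E[X²]=44.18.
E[X] = 0.34·13.8 + 0.22·3.5 + 0.44·4.7 = 7.53.
E[X²] = 0.34·193.33 + 0.22·24.5 + 0.44·44.18 = 90.5614.
Var(X) = E[X²] − (E[X])² = 90.5614 − 56.7009 = 33.8605.

33.8605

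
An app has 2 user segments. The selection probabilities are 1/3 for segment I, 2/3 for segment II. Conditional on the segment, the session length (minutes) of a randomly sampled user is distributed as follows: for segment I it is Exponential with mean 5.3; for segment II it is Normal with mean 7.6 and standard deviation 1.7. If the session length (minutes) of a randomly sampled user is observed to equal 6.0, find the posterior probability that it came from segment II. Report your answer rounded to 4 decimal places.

0.8321

Likelihoods f(6.0 | ·): I: 0.0608233; II: 0.150699.
Posterior ∝ prior × likelihood. Numerator for II: 0.666667·0.150699 = 0.100466.
Normalizing constant: 0.333333·0.0608233 + 0.666667·0.150699 = 0.12074.
P(II | observation) = 0.100466 / 0.12074 = 0.832082.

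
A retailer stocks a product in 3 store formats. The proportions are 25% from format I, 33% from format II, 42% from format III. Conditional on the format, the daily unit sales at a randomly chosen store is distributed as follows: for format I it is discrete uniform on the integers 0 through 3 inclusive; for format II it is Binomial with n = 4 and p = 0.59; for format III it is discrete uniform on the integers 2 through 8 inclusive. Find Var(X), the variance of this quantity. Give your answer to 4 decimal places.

4.6251

Per component, I: μ=1.5, E[X²]=3.5; II: μ=2.36, E[X²]=6.5372; III: μ=5, E[X²]=29.
E[X] = 0.25·1.5 + 0.33·2.36 + 0.42·5 = 3.2538.
E[X²] = 0.25·3.5 + 0.33·6.5372 + 0.42·29 = 15.2123.
Var(X) = E[X²] − (E[X])² = 15.2123 − 10.5872 = 4.62506.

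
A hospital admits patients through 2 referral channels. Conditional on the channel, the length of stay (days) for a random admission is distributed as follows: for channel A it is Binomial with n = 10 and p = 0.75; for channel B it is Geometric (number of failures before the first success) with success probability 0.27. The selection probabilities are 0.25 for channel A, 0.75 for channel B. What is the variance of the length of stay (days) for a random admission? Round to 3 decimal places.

12.292

Per component, A: μ=7.5, E[X²]=58.125; B: μ=2.7037, E[X²]=17.3237.
E[X] = 0.25·7.5 + 0.75·2.7037 = 3.90278.
E[X²] = 0.25·58.125 + 0.75·17.3237 = 27.524.
Var(X) = E[X²] − (E[X])² = 27.524 − 15.2317 = 12.2924.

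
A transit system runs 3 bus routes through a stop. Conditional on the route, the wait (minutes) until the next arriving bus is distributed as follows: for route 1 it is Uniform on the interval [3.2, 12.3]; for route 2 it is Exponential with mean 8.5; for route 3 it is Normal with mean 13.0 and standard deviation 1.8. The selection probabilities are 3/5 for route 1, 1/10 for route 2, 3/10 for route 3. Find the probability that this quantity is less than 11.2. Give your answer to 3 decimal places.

Conditional on each route, P(X < 11.2): 1: 0.879121; 2: 0.732235; 3: 0.158655.
By total probability, P(X < 11.2) = 0.6·0.879121 + 0.1·0.732235 + 0.3·0.158655 = 0.648293.

0.648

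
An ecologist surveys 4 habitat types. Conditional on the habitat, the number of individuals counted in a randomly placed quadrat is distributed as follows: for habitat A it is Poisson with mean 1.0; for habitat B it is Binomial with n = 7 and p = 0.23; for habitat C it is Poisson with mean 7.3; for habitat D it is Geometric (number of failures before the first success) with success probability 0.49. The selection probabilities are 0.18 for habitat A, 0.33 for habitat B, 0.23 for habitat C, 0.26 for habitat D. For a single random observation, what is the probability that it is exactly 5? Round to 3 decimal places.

0.034

Conditional on each habitat, P(X = 5): A: 0.00306566; B: 0.00801383; C: 0.116703; D: 0.0169062.
By total probability, P(X = 5) = 0.18·0.00306566 + 0.33·0.00801383 + 0.23·0.116703 + 0.26·0.0169062 = 0.0344338.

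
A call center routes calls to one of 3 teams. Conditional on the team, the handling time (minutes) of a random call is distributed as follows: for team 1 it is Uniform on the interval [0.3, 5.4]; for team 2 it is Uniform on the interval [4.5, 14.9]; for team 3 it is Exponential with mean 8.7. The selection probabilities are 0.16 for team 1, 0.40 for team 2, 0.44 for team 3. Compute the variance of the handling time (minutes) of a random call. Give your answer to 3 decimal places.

Per component, 1: μ=2.85, E[X²]=10.29; 2: μ=9.7, E[X²]=103.103; 3: μ=8.7, E[X²]=151.38.
E[X] = 0.16·2.85 + 0.4·9.7 + 0.44·8.7 = 8.164.
E[X²] = 0.16·10.29 + 0.4·103.103 + 0.44·151.38 = 109.495.
Var(X) = E[X²] − (E[X])² = 109.495 − 66.6509 = 42.844.

42.844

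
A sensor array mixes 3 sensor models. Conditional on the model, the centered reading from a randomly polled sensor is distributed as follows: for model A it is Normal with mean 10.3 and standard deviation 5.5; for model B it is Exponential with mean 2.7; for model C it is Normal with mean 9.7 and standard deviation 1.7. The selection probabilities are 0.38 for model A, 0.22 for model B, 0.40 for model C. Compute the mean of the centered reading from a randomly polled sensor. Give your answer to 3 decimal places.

Component means — A: 10.3; B: 2.7; C: 9.7.
E[X] = 0.38·10.3 + 0.22·2.7 + 0.4·9.7 = 8.388.

8.388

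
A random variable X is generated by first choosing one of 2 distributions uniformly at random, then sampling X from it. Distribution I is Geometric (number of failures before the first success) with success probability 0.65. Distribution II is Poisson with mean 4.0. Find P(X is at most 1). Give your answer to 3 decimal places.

0.485

Conditional on each component, P(X ≤ 1): I: 0.8775; II: 0.0915782.
By total probability, P(X ≤ 1) = 0.5·0.8775 + 0.5·0.0915782 = 0.484539.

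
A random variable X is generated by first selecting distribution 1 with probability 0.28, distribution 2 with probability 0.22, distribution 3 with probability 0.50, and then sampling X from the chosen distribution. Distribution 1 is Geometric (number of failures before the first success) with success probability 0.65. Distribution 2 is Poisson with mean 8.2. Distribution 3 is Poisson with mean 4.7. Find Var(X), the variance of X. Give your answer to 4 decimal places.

Per component, 1: μ=0.538462, E[X²]=1.11834; 2: μ=8.2, E[X²]=75.44; 3: μ=4.7, E[X²]=26.79.
E[X] = 0.28·0.538462 + 0.22·8.2 + 0.5·4.7 = 4.30477.
E[X²] = 0.28·1.11834 + 0.22·75.44 + 0.5·26.79 = 30.3049.
Var(X) = E[X²] − (E[X])² = 30.3049 − 18.531 = 11.7739.

11.7739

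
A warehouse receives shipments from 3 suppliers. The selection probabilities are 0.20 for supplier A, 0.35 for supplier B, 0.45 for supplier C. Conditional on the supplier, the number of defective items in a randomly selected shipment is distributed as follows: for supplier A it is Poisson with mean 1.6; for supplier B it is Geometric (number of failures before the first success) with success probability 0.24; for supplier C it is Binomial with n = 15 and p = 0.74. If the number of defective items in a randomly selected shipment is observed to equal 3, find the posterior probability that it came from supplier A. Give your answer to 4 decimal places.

0.4277

Likelihoods P(X=3 | ·): A: 0.137828; B: 0.105354; C: 1.75949e-05.
Posterior ∝ prior × likelihood. Numerator for A: 0.2·0.137828 = 0.0275656.
Normalizing constant: 0.2·0.137828 + 0.35·0.105354 + 0.45·1.75949e-05 = 0.0644475.
P(A | observation) = 0.0275656 / 0.0644475 = 0.427722.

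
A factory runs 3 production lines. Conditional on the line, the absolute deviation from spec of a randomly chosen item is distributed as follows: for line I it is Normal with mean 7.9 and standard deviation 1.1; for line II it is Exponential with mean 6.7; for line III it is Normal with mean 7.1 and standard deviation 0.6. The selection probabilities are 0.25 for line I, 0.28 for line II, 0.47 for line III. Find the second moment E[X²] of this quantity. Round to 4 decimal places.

64.9053

For each component E[X²] = Var + (mean)², giving I: 63.62; II: 89.78; III: 50.77.
Overall E[X²] = 0.25·63.62 + 0.28·89.78 + 0.47·50.77 = 64.9053.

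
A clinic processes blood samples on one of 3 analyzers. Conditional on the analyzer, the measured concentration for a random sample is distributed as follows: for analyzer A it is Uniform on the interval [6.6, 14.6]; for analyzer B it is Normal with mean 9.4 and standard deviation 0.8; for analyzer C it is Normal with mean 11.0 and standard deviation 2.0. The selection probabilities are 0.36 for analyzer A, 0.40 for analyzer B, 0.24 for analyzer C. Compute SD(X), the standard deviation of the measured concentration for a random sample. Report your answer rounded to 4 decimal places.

1.8981

Per component, A: μ=10.6, E[X²]=117.693; B: μ=9.4, E[X²]=89; C: μ=11, E[X²]=125.
E[X] = 0.36·10.6 + 0.4·9.4 + 0.24·11 = 10.216.
E[X²] = 0.36·117.693 + 0.4·89 + 0.24·125 = 107.97.
Var(X) = E[X²] − (E[X])² = 107.97 − 104.367 = 3.60294.
SD(X) = √3.60294 = 1.89814.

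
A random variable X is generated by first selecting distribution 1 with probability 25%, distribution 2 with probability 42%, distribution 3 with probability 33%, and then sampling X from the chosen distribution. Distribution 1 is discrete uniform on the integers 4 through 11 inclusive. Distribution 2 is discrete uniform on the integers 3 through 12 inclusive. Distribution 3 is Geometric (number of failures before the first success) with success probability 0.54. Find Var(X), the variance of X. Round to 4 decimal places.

15.0702

Per component, 1: μ=7.5, E[X²]=61.5; 2: μ=7.5, E[X²]=64.5; 3: μ=0.851852, E[X²]=2.30316.
E[X] = 0.25·7.5 + 0.42·7.5 + 0.33·0.851852 = 5.30611.
E[X²] = 0.25·61.5 + 0.42·64.5 + 0.33·2.30316 = 43.225.
Var(X) = E[X²] − (E[X])² = 43.225 − 28.1548 = 15.0702.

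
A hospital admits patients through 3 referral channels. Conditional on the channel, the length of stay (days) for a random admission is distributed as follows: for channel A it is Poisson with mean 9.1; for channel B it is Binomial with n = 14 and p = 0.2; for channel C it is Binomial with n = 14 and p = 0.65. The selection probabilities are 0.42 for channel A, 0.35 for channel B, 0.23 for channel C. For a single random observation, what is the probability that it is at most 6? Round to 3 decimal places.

0.446

Conditional on each channel, P(X ≤ 6): A: 0.197823; B: 0.98839; C: 0.0753446.
By total probability, P(X ≤ 6) = 0.42·0.197823 + 0.35·0.98839 + 0.23·0.0753446 = 0.446351.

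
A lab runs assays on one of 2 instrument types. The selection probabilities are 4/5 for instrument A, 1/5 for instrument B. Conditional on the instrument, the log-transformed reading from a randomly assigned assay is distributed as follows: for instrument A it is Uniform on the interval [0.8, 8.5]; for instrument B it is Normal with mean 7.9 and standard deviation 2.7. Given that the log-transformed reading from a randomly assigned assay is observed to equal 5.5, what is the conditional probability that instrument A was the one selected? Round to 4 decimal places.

0.8392

Likelihoods f(5.5 | ·): A: 0.12987; B: 0.0995344.
Posterior ∝ prior × likelihood. Numerator for A: 0.8·0.12987 = 0.103896.
Normalizing constant: 0.8·0.12987 + 0.2·0.0995344 = 0.123803.
P(A | observation) = 0.103896 / 0.123803 = 0.839205.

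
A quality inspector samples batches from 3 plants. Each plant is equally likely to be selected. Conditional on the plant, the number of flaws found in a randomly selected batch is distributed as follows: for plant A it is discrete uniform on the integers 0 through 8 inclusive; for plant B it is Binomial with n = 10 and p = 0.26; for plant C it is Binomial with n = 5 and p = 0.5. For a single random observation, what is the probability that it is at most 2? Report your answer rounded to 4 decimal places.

Conditional on each plant, P(X ≤ 2): A: 0.333333; B: 0.49578; C: 0.5.
By total probability, P(X ≤ 2) = 0.333333·0.333333 + 0.333333·0.49578 + 0.333333·0.5 = 0.443038.

0.4430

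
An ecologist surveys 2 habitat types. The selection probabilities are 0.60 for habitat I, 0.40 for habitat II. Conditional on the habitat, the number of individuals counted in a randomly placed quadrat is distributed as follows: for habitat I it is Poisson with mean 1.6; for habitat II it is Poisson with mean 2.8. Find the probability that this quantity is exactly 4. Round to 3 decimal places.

0.095

Conditional on each habitat, P(X = 4): I: 0.0551312; II: 0.155739.
By total probability, P(X = 4) = 0.6·0.0551312 + 0.4·0.155739 = 0.0953742.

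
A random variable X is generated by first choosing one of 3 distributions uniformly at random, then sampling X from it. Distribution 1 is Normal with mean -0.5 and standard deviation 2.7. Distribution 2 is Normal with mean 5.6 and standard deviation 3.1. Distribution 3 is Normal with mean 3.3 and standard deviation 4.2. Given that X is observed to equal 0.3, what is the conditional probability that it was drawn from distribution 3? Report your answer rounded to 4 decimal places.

Likelihoods f(0.3 | ·): 1: 0.141411; 2: 0.029842; 3: 0.0735989.
Posterior ∝ prior × likelihood. Numerator for 3: 0.333333·0.0735989 = 0.024533.
Normalizing constant: 0.333333·0.141411 + 0.333333·0.029842 + 0.333333·0.0735989 = 0.0816172.
P(3 | observation) = 0.024533 / 0.0816172 = 0.300586.

0.3006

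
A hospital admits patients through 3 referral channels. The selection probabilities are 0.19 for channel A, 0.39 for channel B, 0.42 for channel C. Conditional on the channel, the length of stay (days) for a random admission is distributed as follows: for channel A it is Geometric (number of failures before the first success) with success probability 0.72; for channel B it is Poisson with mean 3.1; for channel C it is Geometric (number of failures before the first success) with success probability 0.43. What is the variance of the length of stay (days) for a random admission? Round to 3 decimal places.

3.737

Per component, A: μ=0.388889, E[X²]=0.691358; B: μ=3.1, E[X²]=12.71; C: μ=1.32558, E[X²]=4.83991.
E[X] = 0.19·0.388889 + 0.39·3.1 + 0.42·1.32558 = 1.83963.
E[X²] = 0.19·0.691358 + 0.39·12.71 + 0.42·4.83991 = 7.12102.
Var(X) = E[X²] − (E[X])² = 7.12102 − 3.38425 = 3.73677.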